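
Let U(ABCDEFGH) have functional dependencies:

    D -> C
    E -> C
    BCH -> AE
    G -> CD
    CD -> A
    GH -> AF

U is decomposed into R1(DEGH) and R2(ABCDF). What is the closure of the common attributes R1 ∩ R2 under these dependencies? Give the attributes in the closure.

R1 ∩ R2 = {D}.
D → C applies, adding C
CD → A applies, adding A
Closure: {ACD}.

ACD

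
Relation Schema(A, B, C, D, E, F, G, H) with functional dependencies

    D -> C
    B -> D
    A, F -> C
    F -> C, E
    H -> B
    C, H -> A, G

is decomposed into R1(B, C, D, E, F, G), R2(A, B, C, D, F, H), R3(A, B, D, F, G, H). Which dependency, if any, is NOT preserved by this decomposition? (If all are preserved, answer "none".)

D → C lies within R1.
B → D lies within R1.
A, F → C lies within R2.
F → C, E lies within R1.
H → B lies within R2.
C, H → A, G: restricted closure across fragments reaches A, G.
Every dependency is enforceable on the fragments, so the decomposition is dependency-preserving.

none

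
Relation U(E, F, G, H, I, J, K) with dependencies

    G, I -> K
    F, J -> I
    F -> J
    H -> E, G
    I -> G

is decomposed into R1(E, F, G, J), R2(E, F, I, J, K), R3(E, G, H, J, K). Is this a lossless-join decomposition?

No

Chase test. Columns are E, F, G, H, I, J, K; row i has aⱼ where attribute j ∈ Ri, else bᵢⱼ.
Initial tableau (one row per fragment):
  row 1: a1 a2 a3 b14 b15 a6 b17
  row 2: a1 a2 b23 b24 a5 a6 a7
  row 3: a1 b32 a3 a4 b35 a6 a7
Rows 1 and 2 agree on F, J; apply F, J→I and equate their I entries.
Rows 1 and 2 agree on I; apply I→G and equate their G entries.
Rows 1 and 2 agree on G, I; apply G, I→K and equate their K entries.
No row becomes fully distinguished — the join is lossy.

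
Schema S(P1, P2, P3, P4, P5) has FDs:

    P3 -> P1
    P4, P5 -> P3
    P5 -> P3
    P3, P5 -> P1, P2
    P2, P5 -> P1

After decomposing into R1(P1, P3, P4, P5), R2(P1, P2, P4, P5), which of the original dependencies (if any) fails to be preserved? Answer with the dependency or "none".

none

P3 → P1 lies within R1.
P4, P5 → P3 lies within R1.
P5 → P3 lies within R1.
P3, P5 → P1, P2: restricted closure across fragments reaches P1, P2.
P2, P5 → P1 lies within R2.
Every dependency is enforceable on the fragments, so the decomposition is dependency-preserving.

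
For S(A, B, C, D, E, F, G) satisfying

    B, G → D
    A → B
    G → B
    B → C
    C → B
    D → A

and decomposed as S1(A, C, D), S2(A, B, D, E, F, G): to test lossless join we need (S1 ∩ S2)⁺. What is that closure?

A, B, C, D

S1 ∩ S2 = {A, D}.
A → B applies, adding B
B → C applies, adding C
Closure: {A, B, C, D}.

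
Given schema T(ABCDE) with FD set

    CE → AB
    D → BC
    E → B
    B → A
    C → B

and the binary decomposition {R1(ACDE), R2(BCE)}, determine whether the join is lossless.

Yes

Common attributes: R1 ∩ R2 = {CE}.
Closure of {CE}: CE → AB applies, adding AB. So (CE)⁺ = {ABCE}.
This closure contains every attribute of R2, so R1 ∩ R2 → R2. The join is lossless.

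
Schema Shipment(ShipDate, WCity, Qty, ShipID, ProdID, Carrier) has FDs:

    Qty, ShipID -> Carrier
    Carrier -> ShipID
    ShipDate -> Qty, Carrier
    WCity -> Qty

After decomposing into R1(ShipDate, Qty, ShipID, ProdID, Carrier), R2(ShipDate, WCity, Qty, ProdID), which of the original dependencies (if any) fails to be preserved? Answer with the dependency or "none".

Qty, ShipID → Carrier lies within R1.
Carrier → ShipID lies within R1.
ShipDate → Qty, Carrier lies within R1.
WCity → Qty lies within R2.
Every dependency is enforceable on the fragments, so the decomposition is dependency-preserving.

none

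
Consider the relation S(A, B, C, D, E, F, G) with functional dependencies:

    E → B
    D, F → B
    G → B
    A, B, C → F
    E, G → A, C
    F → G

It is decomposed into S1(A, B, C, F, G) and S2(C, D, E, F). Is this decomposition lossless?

Common attributes: S1 ∩ S2 = {C, F}.
Closure of {C, F}: F → G applies, adding G; G → B applies, adding B. So (C, F)⁺ = {B, C, F, G}.
The closure contains neither all of S1 = {A, B, C, F, G} nor all of S2 = {C, D, E, F}, so the common attributes are not a superkey of either fragment. The join is lossy.

No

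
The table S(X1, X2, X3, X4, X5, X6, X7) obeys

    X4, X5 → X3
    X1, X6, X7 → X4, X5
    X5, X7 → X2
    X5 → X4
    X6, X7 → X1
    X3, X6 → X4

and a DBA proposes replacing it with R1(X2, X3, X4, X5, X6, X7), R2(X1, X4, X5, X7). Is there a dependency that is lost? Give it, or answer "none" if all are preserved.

Check X6, X7 → X1: no single fragment contains all of {X1, X6, X7}, and the restricted closure of {X6, X7} across the fragments never reaches {X1}.
X4, X5 → X3 is preserved.
X1, X6, X7 → X4, X5 is preserved.
X5, X7 → X2 is preserved.
X5 → X4 is preserved.
X3, X6 → X4 is preserved.

X6, X7 → X1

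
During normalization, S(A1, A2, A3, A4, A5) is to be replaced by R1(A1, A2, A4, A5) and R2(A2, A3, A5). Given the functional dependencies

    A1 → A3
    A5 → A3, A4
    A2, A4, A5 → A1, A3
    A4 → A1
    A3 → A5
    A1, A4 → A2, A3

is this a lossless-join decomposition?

Yes

Common attributes: R1 ∩ R2 = {A2, A5}.
Closure of {A2, A5}: A5 → A3, A4 applies, adding A3, A4; A2, A4, A5 → A1, A3 applies, adding A1. So (A2, A5)⁺ = {A1, A2, A3, A4, A5}.
This closure contains every attribute of R1, so R1 ∩ R2 → R1. The join is lossless.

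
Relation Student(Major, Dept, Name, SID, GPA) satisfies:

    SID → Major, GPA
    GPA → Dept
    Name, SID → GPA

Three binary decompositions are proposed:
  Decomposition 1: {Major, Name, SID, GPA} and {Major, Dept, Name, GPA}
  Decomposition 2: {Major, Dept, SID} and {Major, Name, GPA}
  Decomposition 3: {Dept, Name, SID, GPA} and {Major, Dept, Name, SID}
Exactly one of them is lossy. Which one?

Decomposition 1: common = {Major, Name, GPA}, closure = {Major, Dept, Name, GPA} → lossless.
Decomposition 2: common = {Major}, closure = {Major} → lossy.
Decomposition 3: common = {Dept, Name, SID}, closure = {Major, Dept, Name, SID, GPA} → lossless.

Decomposition 2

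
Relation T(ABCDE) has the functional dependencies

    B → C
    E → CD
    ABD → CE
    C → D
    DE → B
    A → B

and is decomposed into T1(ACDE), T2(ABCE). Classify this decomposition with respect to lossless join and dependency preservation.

lossless and dependency-preserving

Lossless test: (ACE)⁺ = {ABCDE}, which contains all of one fragment — lossless.
Dependency preservation: ABD → CE; DE → B are not contained in any single fragment, but the restricted closure of each left-hand side across the fragments still reaches the right-hand side; the remaining FDs each lie inside some fragment. All dependencies are preserved.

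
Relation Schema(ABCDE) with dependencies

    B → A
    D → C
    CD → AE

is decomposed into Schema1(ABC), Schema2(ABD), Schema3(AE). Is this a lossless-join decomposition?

No

Chase test. Columns are ABCDE; row i has aⱼ where attribute j ∈ Schemai, else bᵢⱼ.
Initial tableau (one row per fragment):
  row 1: a1 a2 a3 b14 b15
  row 2: a1 a2 b23 a4 b25
  row 3: a1 b32 b33 b34 a5
No row becomes fully distinguished — the join is lossy.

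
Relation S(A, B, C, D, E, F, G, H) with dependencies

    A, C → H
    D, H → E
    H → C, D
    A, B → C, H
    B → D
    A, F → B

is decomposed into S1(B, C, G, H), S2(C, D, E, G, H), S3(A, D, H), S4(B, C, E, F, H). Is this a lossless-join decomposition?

Chase test. Columns are A, B, C, D, E, F, G, H; row i has aⱼ where attribute j ∈ Si, else bᵢⱼ.
Initial tableau (one row per fragment):
  row 1: b11 a2 a3 b14 b15 b16 a7 a8
  row 2: b21 b22 a3 a4 a5 b26 a7 a8
  row 3: a1 b32 b33 a4 b35 b36 b37 a8
  row 4: b41 a2 a3 b44 a5 a6 b47 a8
Rows 2 and 3 agree on D, H; apply D, H→E and equate their E entries.
Rows 1 and 2 agree on H; apply H→C, D and equate their C, D entries.
Rows 1 and 3 agree on H; apply H→C, D and equate their C, D entries.
Rows 1 and 4 agree on H; apply H→C, D and equate their C, D entries.
Rows 1 and 2 agree on D, H; apply D, H→E and equate their E entries.
No row becomes fully distinguished — the join is lossy.

No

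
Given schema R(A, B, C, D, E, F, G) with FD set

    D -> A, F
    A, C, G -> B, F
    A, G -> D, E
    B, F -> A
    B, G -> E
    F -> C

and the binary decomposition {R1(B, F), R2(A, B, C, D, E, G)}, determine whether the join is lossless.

No

Common attributes: R1 ∩ R2 = {B}.
No dependency enlarges {B}, so (B)⁺ = {B}.
The closure contains neither all of R1 = {B, F} nor all of R2 = {A, B, C, D, E, G}, so the common attributes are not a superkey of either fragment. The join is lossy.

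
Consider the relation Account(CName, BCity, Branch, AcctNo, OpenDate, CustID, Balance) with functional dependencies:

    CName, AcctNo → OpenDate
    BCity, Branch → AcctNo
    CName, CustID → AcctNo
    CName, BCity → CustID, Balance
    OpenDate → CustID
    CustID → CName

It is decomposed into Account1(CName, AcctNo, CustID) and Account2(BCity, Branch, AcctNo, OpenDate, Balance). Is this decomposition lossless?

No

Common attributes: Account1 ∩ Account2 = {AcctNo}.
No dependency enlarges {AcctNo}, so (AcctNo)⁺ = {AcctNo}.
The closure contains neither all of Account1 = {CName, AcctNo, CustID} nor all of Account2 = {BCity, Branch, AcctNo, OpenDate, Balance}, so the common attributes are not a superkey of either fragment. The join is lossy.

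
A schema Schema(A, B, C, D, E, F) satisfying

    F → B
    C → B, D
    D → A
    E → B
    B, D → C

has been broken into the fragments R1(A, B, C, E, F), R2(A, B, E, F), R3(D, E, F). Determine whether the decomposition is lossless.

No

Chase test. Columns are A, B, C, D, E, F; row i has aⱼ where attribute j ∈ Ri, else bᵢⱼ.
Initial tableau (one row per fragment):
  row 1: a1 a2 a3 b14 a5 a6
  row 2: a1 a2 b23 b24 a5 a6
  row 3: b31 b32 b33 a4 a5 a6
Rows 1 and 3 agree on F; apply F→B and equate their B entries.
No row becomes fully distinguished — the join is lossy.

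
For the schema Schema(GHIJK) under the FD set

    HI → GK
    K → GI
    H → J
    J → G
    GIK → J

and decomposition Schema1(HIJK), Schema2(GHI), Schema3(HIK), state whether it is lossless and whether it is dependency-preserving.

lossless but not dependency-preserving

Lossless test (chase): Rows 1 and 2 agree on HI; apply HI→GK and equate their GK entries. Rows 1 and 3 agree on HI; apply HI→GK and equate their GK entries. Rows 1 and 2 agree on H; apply H→J and equate their J entries. Rows 1 and 3 agree on H; apply H→J and equate their J entries. Row 1 is now all distinguished symbols — the join is lossless.
Dependency preservation: the restricted closure of {K} across the fragments never reaches {GI}, so K → GI cannot be enforced without a join — not preserved.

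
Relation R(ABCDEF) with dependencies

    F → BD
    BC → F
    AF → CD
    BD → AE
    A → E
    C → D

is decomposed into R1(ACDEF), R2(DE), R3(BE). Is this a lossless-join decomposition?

Chase test. Columns are ABCDEF; row i has aⱼ where attribute j ∈ Ri, else bᵢⱼ.
Initial tableau (one row per fragment):
  row 1: a1 b12 a3 a4 a5 a6
  row 2: b21 b22 b23 a4 a5 b26
  row 3: b31 a2 b33 b34 a5 b36
No row becomes fully distinguished — the join is lossy.

No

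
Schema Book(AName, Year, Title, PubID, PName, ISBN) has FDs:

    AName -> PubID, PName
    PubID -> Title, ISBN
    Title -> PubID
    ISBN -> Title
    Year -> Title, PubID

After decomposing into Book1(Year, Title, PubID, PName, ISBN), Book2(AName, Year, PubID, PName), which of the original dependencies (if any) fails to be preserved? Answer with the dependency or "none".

AName → PubID, PName lies within Book2.
PubID → Title, ISBN lies within Book1.
Title → PubID lies within Book1.
ISBN → Title lies within Book1.
Year → Title, PubID lies within Book1.
Every dependency is enforceable on the fragments, so the decomposition is dependency-preserving.

none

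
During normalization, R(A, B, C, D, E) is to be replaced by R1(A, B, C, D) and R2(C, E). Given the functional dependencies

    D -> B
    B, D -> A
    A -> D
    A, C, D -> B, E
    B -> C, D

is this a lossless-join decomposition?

No

Common attributes: R1 ∩ R2 = {C}.
No dependency enlarges {C}, so (C)⁺ = {C}.
The closure contains neither all of R1 = {A, B, C, D} nor all of R2 = {C, E}, so the common attributes are not a superkey of either fragment. The join is lossy.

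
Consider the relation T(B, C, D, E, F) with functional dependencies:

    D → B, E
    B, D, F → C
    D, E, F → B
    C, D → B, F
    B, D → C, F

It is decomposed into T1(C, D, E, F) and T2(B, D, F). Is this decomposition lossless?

Yes

Common attributes: T1 ∩ T2 = {D, F}.
Closure of {D, F}: D → B, E applies, adding B, E; B, D, F → C applies, adding C. So (D, F)⁺ = {B, C, D, E, F}.
This closure contains every attribute of T1, so T1 ∩ T2 → T1. The join is lossless.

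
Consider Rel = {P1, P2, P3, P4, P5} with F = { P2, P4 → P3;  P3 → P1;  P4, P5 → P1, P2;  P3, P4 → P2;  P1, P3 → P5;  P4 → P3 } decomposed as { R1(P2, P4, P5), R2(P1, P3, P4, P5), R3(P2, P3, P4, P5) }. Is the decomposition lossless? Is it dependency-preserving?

Lossless test (chase): Rows 1 and 3 agree on P2, P4; apply P2, P4→P3 and equate their P3 entries. Rows 1 and 2 agree on P3; apply P3→P1 and equate their P1 entries. Rows 1 and 3 agree on P3; apply P3→P1 and equate their P1 entries. Rows 1 and 2 agree on P4, P5; apply P4, P5→P1, P2 and equate their P1, P2 entries. Row 1 is now all distinguished symbols — the join is lossless.
Dependency preservation: P4, P5 → P1, P2 is not contained in any single fragment, but the restricted closure of its left-hand side across the fragments still reaches the right-hand side; the remaining FDs each lie inside some fragment. All dependencies are preserved.

lossless and dependency-preserving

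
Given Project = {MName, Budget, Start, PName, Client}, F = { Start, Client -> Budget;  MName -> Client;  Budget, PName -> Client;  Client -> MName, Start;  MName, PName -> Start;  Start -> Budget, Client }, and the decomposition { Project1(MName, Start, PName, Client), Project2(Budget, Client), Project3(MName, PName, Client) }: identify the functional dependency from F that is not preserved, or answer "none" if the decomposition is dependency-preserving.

Check Budget, PName → Client: no single fragment contains all of {Budget, PName, Client}, and the restricted closure of {Budget, PName} across the fragments never reaches {Client}.
Start, Client → Budget is preserved.
MName → Client is preserved.
Client → MName, Start is preserved.
MName, PName → Start is preserved.
Start → Budget, Client is preserved.

Budget, PName -> Client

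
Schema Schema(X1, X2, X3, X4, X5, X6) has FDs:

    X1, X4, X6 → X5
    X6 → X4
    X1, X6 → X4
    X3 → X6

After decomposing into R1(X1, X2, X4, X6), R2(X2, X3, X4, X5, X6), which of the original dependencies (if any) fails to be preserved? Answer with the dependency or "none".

X1, X4, X6 → X5

Check X1, X4, X6 → X5: no single fragment contains all of {X1, X4, X5, X6}, and the restricted closure of {X1, X4, X6} across the fragments never reaches {X5}.
X6 → X4 is preserved.
X1, X6 → X4 is preserved.
X3 → X6 is preserved.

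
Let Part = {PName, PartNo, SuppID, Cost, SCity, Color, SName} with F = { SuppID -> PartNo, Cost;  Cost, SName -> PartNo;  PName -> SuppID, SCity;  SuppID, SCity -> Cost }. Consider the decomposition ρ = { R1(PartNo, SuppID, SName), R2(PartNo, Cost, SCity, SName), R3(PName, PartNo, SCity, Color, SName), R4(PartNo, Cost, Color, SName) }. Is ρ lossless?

No

Chase test. Columns are PName, PartNo, SuppID, Cost, SCity, Color, SName; row i has aⱼ where attribute j ∈ Ri, else bᵢⱼ.
Initial tableau (one row per fragment):
  row 1: b11 a2 a3 b14 b15 b16 a7
  row 2: b21 a2 b23 a4 a5 b26 a7
  row 3: a1 a2 b33 b34 a5 a6 a7
  row 4: b41 a2 b43 a4 b45 a6 a7
No row becomes fully distinguished — the join is lossy.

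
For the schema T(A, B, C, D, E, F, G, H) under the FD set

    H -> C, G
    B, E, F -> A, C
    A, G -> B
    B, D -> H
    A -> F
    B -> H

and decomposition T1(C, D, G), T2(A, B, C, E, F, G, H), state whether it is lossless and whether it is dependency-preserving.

Lossless test: (C, G)⁺ = {C, G}, which is a superkey of neither fragment — lossy.
Dependency preservation: B, D → H is not contained in any single fragment, but the restricted closure of its left-hand side across the fragments still reaches the right-hand side; the remaining FDs each lie inside some fragment. All dependencies are preserved.

lossy but dependency-preserving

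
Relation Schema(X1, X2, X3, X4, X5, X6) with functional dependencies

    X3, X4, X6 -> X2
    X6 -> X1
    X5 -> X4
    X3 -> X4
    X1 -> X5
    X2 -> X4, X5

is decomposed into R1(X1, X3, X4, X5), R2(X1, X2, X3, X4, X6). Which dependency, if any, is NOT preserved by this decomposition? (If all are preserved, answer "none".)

Check X2 → X4, X5: no single fragment contains all of {X2, X4, X5}, and the restricted closure of {X2} across the fragments never reaches {X4, X5}.
X3, X4, X6 → X2 is preserved.
X6 → X1 is preserved.
X5 → X4 is preserved.
X3 → X4 is preserved.
X1 → X5 is preserved.

X2 -> X4, X5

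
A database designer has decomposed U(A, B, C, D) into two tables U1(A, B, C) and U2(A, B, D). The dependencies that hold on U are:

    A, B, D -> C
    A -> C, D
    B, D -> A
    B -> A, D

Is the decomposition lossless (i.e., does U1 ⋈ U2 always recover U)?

Yes

Common attributes: U1 ∩ U2 = {A, B}.
Closure of {A, B}: A → C, D applies, adding C, D. So (A, B)⁺ = {A, B, C, D}.
This closure contains every attribute of U1, so U1 ∩ U2 → U1. The join is lossless.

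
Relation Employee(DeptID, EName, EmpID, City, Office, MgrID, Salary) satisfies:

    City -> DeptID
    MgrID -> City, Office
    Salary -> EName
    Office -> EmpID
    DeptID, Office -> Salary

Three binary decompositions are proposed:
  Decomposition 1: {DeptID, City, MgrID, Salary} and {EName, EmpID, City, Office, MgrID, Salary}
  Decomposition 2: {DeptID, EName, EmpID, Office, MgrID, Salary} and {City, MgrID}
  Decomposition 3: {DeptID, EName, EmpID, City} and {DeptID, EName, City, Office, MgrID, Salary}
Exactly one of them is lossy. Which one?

Decomposition 1: common = {City, MgrID, Salary}, closure = {DeptID, EName, EmpID, City, Office, MgrID, Salary} → lossless.
Decomposition 2: common = {MgrID}, closure = {DeptID, EName, EmpID, City, Office, MgrID, Salary} → lossless.
Decomposition 3: common = {DeptID, EName, City}, closure = {DeptID, EName, City} → lossy.

Decomposition 3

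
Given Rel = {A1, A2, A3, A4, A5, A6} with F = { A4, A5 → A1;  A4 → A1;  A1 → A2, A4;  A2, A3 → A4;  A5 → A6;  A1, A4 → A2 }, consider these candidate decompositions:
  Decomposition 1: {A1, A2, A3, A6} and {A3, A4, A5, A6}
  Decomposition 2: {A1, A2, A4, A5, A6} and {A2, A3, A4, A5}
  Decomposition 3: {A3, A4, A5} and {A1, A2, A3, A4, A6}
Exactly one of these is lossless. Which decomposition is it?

Decomposition 2

Decomposition 1: common = {A3, A6}, closure = {A3, A6} → lossy.
Decomposition 2: common = {A2, A4, A5}, closure = {A1, A2, A4, A5, A6} → lossless.
Decomposition 3: common = {A3, A4}, closure = {A1, A2, A3, A4} → lossy.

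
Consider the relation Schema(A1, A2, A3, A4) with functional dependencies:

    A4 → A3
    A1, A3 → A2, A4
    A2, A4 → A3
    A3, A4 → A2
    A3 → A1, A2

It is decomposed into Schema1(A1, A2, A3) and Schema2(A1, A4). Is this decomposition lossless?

Common attributes: Schema1 ∩ Schema2 = {A1}.
No dependency enlarges {A1}, so (A1)⁺ = {A1}.
The closure contains neither all of Schema1 = {A1, A2, A3} nor all of Schema2 = {A1, A4}, so the common attributes are not a superkey of either fragment. The join is lossy.

No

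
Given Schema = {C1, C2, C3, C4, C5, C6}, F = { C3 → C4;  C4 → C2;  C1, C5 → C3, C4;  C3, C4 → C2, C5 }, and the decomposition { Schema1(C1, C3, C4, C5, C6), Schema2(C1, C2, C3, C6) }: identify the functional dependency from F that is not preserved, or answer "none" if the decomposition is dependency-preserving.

Check C4 → C2: no single fragment contains all of {C2, C4}, and the restricted closure of {C4} across the fragments never reaches {C2}.
C3 → C4 is preserved.
C1, C5 → C3, C4 is preserved.
C3, C4 → C2, C5 is preserved.

C4 → C2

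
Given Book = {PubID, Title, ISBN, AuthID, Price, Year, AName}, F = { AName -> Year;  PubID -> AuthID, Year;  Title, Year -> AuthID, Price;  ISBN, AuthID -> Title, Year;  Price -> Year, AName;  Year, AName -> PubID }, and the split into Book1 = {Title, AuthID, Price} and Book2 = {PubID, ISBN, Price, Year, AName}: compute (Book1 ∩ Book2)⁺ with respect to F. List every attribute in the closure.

PubID, AuthID, Price, Year, AName

Book1 ∩ Book2 = {Price}.
Price → Year, AName applies, adding Year, AName
Year, AName → PubID applies, adding PubID
PubID → AuthID, Year applies, adding AuthID
Closure: {PubID, AuthID, Price, Year, AName}.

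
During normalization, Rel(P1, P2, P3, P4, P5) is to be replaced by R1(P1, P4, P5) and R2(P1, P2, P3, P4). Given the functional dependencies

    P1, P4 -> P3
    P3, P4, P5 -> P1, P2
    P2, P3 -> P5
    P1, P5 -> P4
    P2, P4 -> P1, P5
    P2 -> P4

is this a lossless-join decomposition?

Common attributes: R1 ∩ R2 = {P1, P4}.
Closure of {P1, P4}: P1, P4 → P3 applies, adding P3. So (P1, P4)⁺ = {P1, P3, P4}.
The closure contains neither all of R1 = {P1, P4, P5} nor all of R2 = {P1, P2, P3, P4}, so the common attributes are not a superkey of either fragment. The join is lossy.

No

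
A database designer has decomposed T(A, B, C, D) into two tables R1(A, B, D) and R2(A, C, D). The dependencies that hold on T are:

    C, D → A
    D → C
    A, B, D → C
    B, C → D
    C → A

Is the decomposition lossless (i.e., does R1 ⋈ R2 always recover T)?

Yes

Common attributes: R1 ∩ R2 = {A, D}.
Closure of {A, D}: D → C applies, adding C. So (A, D)⁺ = {A, C, D}.
This closure contains every attribute of R2, so R1 ∩ R2 → R2. The join is lossless.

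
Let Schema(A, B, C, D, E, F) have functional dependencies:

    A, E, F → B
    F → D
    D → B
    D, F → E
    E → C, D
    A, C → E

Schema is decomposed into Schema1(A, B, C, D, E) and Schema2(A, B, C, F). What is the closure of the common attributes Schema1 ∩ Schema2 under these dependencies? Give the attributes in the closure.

Schema1 ∩ Schema2 = {A, B, C}.
A, C → E applies, adding E
E → C, D applies, adding D
Closure: {A, B, C, D, E}.

A, B, C, D, E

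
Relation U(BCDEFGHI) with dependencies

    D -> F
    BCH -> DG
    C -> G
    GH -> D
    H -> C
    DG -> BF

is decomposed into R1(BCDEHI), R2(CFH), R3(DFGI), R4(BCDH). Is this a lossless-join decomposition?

No

Chase test. Columns are BCDEFGHI; row i has aⱼ where attribute j ∈ Ri, else bᵢⱼ.
Initial tableau (one row per fragment):
  row 1: a1 a2 a3 a4 b15 b16 a7 a8
  row 2: b21 a2 b23 b24 a5 b26 a7 b28
  row 3: b31 b32 a3 b34 a5 a6 b37 a8
  row 4: a1 a2 a3 b44 b45 b46 a7 b48
Rows 1 and 3 agree on D; apply D→F and equate their F entries.
Rows 1 and 4 agree on D; apply D→F and equate their F entries.
Rows 1 and 4 agree on BCH; apply BCH→DG and equate their DG entries.
Rows 1 and 2 agree on C; apply C→G and equate their G entries.
Rows 1 and 2 agree on GH; apply GH→D and equate their D entries.
Rows 1 and 2 agree on DG; apply DG→BF and equate their BF entries.
No row becomes fully distinguished — the join is lossy.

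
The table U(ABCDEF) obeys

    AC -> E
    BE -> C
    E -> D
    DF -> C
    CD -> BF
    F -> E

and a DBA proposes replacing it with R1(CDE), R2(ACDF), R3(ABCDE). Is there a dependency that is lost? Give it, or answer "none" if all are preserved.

none

AC → E lies within R3.
BE → C lies within R3.
E → D lies within R1.
DF → C lies within R2.
CD → BF: restricted closure across fragments reaches BF.
F → E: restricted closure across fragments reaches E.
Every dependency is enforceable on the fragments, so the decomposition is dependency-preserving.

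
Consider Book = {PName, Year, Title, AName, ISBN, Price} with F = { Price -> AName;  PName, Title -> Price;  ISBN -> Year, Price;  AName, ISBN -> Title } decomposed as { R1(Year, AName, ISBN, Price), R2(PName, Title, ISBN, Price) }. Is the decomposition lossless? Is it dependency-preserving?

lossless and dependency-preserving

Lossless test: (ISBN, Price)⁺ = {Year, Title, AName, ISBN, Price}, which contains all of one fragment — lossless.
Dependency preservation: AName, ISBN → Title is not contained in any single fragment, but the restricted closure of its left-hand side across the fragments still reaches the right-hand side; the remaining FDs each lie inside some fragment. All dependencies are preserved.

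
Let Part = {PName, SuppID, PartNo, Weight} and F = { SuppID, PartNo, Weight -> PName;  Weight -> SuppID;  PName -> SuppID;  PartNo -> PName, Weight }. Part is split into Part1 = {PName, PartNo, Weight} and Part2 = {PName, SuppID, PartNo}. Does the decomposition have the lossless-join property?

Yes

Common attributes: Part1 ∩ Part2 = {PName, PartNo}.
Closure of {PName, PartNo}: PName → SuppID applies, adding SuppID; PartNo → PName, Weight applies, adding Weight. So (PName, PartNo)⁺ = {PName, SuppID, PartNo, Weight}.
This closure contains every attribute of Part1, so Part1 ∩ Part2 → Part1. The join is lossless.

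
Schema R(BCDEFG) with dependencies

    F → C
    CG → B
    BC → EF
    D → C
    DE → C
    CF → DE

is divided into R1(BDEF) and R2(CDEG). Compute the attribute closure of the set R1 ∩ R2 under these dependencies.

CDE

R1 ∩ R2 = {DE}.
D → C applies, adding C
Closure: {CDE}.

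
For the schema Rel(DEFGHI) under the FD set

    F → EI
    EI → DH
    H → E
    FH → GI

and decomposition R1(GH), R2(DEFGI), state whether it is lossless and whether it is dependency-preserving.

lossy and not dependency-preserving

Lossless test: (G)⁺ = {G}, which is a superkey of neither fragment — lossy.
Dependency preservation: the restricted closure of {EI} across the fragments never reaches {DH}, so EI → DH cannot be enforced without a join — not preserved.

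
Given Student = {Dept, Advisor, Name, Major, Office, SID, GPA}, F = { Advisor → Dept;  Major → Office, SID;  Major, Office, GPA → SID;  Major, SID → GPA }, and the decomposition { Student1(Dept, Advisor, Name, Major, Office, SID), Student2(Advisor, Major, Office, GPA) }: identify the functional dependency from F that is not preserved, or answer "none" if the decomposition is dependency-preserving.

none

Advisor → Dept lies within Student1.
Major → Office, SID lies within Student1.
Major, Office, GPA → SID: restricted closure across fragments reaches SID.
Major, SID → GPA: restricted closure across fragments reaches GPA.
Every dependency is enforceable on the fragments, so the decomposition is dependency-preserving.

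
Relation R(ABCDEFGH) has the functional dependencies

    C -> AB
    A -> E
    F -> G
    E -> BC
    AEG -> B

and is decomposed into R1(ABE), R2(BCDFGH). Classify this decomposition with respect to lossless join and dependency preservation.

Lossless test: (B)⁺ = {B}, which is a superkey of neither fragment — lossy.
Dependency preservation: the restricted closure of {C} across the fragments never reaches {AB}, so C → AB cannot be enforced without a join — not preserved.

lossy and not dependency-preserving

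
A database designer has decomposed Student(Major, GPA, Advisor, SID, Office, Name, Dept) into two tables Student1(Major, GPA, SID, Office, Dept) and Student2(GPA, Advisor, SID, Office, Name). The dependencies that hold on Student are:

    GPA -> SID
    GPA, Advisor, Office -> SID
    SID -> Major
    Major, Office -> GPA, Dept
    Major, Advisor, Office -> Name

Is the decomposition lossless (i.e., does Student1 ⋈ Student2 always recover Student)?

Yes

Common attributes: Student1 ∩ Student2 = {GPA, SID, Office}.
Closure of {GPA, SID, Office}: SID → Major applies, adding Major; Major, Office → GPA, Dept applies, adding Dept. So (GPA, SID, Office)⁺ = {Major, GPA, SID, Office, Dept}.
This closure contains every attribute of Student1, so Student1 ∩ Student2 → Student1. The join is lossless.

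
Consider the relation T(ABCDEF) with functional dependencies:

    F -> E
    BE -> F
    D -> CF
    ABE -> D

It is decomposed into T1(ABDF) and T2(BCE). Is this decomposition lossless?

Common attributes: T1 ∩ T2 = {B}.
No dependency enlarges {B}, so (B)⁺ = {B}.
The closure contains neither all of T1 = {ABDF} nor all of T2 = {BCE}, so the common attributes are not a superkey of either fragment. The join is lossy.

No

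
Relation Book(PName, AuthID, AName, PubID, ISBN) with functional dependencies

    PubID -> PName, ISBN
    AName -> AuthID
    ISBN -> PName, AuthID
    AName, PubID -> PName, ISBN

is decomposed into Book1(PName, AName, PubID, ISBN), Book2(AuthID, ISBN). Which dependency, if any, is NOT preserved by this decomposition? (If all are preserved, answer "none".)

AName -> AuthID

Check AName → AuthID: no single fragment contains all of {AuthID, AName}, and the restricted closure of {AName} across the fragments never reaches {AuthID}.
PubID → PName, ISBN is preserved.
ISBN → PName, AuthID is preserved.
AName, PubID → PName, ISBN is preserved.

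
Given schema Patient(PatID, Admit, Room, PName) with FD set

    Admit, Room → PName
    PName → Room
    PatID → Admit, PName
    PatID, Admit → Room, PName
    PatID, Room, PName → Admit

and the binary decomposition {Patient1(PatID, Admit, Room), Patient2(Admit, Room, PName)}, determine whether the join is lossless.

Common attributes: Patient1 ∩ Patient2 = {Admit, Room}.
Closure of {Admit, Room}: Admit, Room → PName applies, adding PName. So (Admit, Room)⁺ = {Admit, Room, PName}.
This closure contains every attribute of Patient2, so Patient1 ∩ Patient2 → Patient2. The join is lossless.

Yes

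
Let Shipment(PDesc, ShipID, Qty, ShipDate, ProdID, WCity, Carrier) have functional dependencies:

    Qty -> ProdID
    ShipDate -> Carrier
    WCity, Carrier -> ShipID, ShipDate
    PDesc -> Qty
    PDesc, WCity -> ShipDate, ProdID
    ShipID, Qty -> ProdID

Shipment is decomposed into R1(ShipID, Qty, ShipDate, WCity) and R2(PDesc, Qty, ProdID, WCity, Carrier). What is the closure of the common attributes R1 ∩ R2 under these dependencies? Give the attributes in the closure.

R1 ∩ R2 = {Qty, WCity}.
Qty → ProdID applies, adding ProdID
Closure: {Qty, ProdID, WCity}.

Qty, ProdID, WCity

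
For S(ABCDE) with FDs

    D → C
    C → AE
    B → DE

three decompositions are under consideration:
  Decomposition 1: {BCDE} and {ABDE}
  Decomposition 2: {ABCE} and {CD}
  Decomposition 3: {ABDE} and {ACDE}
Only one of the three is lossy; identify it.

Decomposition 2

Decomposition 1: common = {BDE}, closure = {ABCDE} → lossless.
Decomposition 2: common = {C}, closure = {ACE} → lossy.
Decomposition 3: common = {ADE}, closure = {ACDE} → lossless.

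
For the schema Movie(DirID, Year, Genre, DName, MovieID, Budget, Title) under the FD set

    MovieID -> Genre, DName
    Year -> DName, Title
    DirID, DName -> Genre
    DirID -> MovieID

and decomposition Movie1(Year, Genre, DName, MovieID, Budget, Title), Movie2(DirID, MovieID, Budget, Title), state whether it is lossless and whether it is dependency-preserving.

lossy but dependency-preserving

Lossless test: (MovieID, Budget, Title)⁺ = {Genre, DName, MovieID, Budget, Title}, which is a superkey of neither fragment — lossy.
Dependency preservation: DirID, DName → Genre is not contained in any single fragment, but the restricted closure of its left-hand side across the fragments still reaches the right-hand side; the remaining FDs each lie inside some fragment. All dependencies are preserved.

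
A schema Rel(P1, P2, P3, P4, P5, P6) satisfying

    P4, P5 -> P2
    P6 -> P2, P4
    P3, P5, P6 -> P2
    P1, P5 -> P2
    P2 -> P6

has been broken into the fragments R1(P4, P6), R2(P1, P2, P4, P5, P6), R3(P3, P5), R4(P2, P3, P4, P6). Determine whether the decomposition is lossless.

No

Chase test. Columns are P1, P2, P3, P4, P5, P6; row i has aⱼ where attribute j ∈ Ri, else bᵢⱼ.
Initial tableau (one row per fragment):
  row 1: b11 b12 b13 a4 b15 a6
  row 2: a1 a2 b23 a4 a5 a6
  row 3: b31 b32 a3 b34 a5 b36
  row 4: b41 a2 a3 a4 b45 a6
Rows 1 and 2 agree on P6; apply P6→P2, P4 and equate their P2, P4 entries.
No row becomes fully distinguished — the join is lossy.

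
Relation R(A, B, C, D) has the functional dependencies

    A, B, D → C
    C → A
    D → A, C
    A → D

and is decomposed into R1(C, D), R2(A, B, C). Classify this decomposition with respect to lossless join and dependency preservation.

Lossless test: (C)⁺ = {A, C, D}, which contains all of one fragment — lossless.
Dependency preservation: A, B, D → C; D → A, C; A → D are not contained in any single fragment, but the restricted closure of each left-hand side across the fragments still reaches the right-hand side; the remaining FDs each lie inside some fragment. All dependencies are preserved.

lossless and dependency-preserving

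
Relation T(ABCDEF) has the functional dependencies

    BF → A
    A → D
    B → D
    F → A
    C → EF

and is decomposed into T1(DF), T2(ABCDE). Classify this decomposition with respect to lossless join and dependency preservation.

Lossless test: (D)⁺ = {D}, which is a superkey of neither fragment — lossy.
Dependency preservation: the restricted closure of {BF} across the fragments never reaches {A}, so BF → A cannot be enforced without a join — not preserved.

lossy and not dependency-preserving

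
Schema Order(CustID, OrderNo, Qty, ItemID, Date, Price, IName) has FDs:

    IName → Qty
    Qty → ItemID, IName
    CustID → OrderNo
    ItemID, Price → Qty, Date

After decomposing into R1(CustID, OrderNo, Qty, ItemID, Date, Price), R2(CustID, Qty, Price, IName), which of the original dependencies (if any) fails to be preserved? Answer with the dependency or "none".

IName → Qty lies within R2.
Qty → ItemID, IName: restricted closure across fragments reaches ItemID, IName.
CustID → OrderNo lies within R1.
ItemID, Price → Qty, Date lies within R1.
Every dependency is enforceable on the fragments, so the decomposition is dependency-preserving.

none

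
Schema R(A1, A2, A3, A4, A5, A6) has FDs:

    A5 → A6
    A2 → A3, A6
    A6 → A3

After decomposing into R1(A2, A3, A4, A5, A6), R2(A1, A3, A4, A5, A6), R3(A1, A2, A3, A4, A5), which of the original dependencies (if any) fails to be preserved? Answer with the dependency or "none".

none

A5 → A6 lies within R1.
A2 → A3, A6 lies within R1.
A6 → A3 lies within R1.
Every dependency is enforceable on the fragments, so the decomposition is dependency-preserving.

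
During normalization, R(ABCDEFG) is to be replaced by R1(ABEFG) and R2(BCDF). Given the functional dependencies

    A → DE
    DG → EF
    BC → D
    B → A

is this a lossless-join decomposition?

No

Common attributes: R1 ∩ R2 = {BF}.
Closure of {BF}: B → A applies, adding A; A → DE applies, adding DE. So (BF)⁺ = {ABDEF}.
The closure contains neither all of R1 = {ABEFG} nor all of R2 = {BCDF}, so the common attributes are not a superkey of either fragment. The join is lossy.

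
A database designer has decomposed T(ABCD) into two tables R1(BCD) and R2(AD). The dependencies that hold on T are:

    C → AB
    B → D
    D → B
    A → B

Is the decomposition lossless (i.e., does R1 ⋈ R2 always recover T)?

Common attributes: R1 ∩ R2 = {D}.
Closure of {D}: D → B applies, adding B. So (D)⁺ = {BD}.
The closure contains neither all of R1 = {BCD} nor all of R2 = {AD}, so the common attributes are not a superkey of either fragment. The join is lossy.

No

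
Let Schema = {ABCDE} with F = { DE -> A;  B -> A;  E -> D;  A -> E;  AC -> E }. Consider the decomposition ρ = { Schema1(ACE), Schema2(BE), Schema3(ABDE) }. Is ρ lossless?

Chase test. Columns are ABCDE; row i has aⱼ where attribute j ∈ Schemai, else bᵢⱼ.
Initial tableau (one row per fragment):
  row 1: a1 b12 a3 b14 a5
  row 2: b21 a2 b23 b24 a5
  row 3: a1 a2 b33 a4 a5
Rows 2 and 3 agree on B; apply B→A and equate their A entries.
Rows 1 and 2 agree on E; apply E→D and equate their D entries.
Rows 1 and 3 agree on E; apply E→D and equate their D entries.
No row becomes fully distinguished — the join is lossy.

No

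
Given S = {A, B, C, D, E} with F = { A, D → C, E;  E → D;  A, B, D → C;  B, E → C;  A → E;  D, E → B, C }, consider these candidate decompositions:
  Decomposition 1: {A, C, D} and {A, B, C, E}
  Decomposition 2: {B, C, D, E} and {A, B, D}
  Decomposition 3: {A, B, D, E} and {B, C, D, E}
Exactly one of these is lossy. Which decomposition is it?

Decomposition 1: common = {A, C}, closure = {A, B, C, D, E} → lossless.
Decomposition 2: common = {B, D}, closure = {B, D} → lossy.
Decomposition 3: common = {B, D, E}, closure = {B, C, D, E} → lossless.

Decomposition 2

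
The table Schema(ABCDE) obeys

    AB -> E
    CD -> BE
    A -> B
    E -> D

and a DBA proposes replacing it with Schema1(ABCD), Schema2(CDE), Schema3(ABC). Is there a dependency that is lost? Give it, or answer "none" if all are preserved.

Check AB → E: no single fragment contains all of {ABE}, and the restricted closure of {AB} across the fragments never reaches {E}.
CD → BE is preserved.
A → B is preserved.
E → D is preserved.

AB -> E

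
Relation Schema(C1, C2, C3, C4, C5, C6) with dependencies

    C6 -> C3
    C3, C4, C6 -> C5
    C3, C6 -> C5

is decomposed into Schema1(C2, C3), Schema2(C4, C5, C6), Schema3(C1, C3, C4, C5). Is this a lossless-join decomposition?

Chase test. Columns are C1, C2, C3, C4, C5, C6; row i has aⱼ where attribute j ∈ Schemai, else bᵢⱼ.
Initial tableau (one row per fragment):
  row 1: b11 a2 a3 b14 b15 b16
  row 2: b21 b22 b23 a4 a5 a6
  row 3: a1 b32 a3 a4 a5 b36
No row becomes fully distinguished — the join is lossy.

No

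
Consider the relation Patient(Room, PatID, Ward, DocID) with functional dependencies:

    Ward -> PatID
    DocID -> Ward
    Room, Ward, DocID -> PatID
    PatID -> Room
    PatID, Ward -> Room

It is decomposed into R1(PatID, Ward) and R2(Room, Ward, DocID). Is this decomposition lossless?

Common attributes: R1 ∩ R2 = {Ward}.
Closure of {Ward}: Ward → PatID applies, adding PatID; PatID → Room applies, adding Room. So (Ward)⁺ = {Room, PatID, Ward}.
This closure contains every attribute of R1, so R1 ∩ R2 → R1. The join is lossless.

Yes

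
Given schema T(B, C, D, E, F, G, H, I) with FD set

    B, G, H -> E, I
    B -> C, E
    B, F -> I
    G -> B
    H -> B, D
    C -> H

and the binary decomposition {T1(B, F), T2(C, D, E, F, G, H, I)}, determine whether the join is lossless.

No

Common attributes: T1 ∩ T2 = {F}.
No dependency enlarges {F}, so (F)⁺ = {F}.
The closure contains neither all of T1 = {B, F} nor all of T2 = {C, D, E, F, G, H, I}, so the common attributes are not a superkey of either fragment. The join is lossy.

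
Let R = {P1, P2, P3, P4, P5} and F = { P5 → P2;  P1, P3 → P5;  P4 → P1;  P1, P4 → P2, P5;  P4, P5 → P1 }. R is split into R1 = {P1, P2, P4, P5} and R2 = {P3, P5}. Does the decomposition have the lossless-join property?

No

Common attributes: R1 ∩ R2 = {P5}.
Closure of {P5}: P5 → P2 applies, adding P2. So (P5)⁺ = {P2, P5}.
The closure contains neither all of R1 = {P1, P2, P4, P5} nor all of R2 = {P3, P5}, so the common attributes are not a superkey of either fragment. The join is lossy.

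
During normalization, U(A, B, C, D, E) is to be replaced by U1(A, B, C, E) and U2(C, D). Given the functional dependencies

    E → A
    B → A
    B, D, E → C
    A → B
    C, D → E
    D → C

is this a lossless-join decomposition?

No

Common attributes: U1 ∩ U2 = {C}.
No dependency enlarges {C}, so (C)⁺ = {C}.
The closure contains neither all of U1 = {A, B, C, E} nor all of U2 = {C, D}, so the common attributes are not a superkey of either fragment. The join is lossy.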